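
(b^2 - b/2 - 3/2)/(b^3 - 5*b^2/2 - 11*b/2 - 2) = (2*b - 3)/(2*b^2 - 7*b - 4)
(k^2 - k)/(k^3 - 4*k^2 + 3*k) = 1/(k - 3)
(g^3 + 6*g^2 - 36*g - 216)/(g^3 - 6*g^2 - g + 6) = (g^2 + 12*g + 36)/(g^2 - 1)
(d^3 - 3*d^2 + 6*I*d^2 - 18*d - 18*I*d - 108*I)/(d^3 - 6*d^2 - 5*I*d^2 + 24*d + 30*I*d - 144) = (d^2 + d*(3 + 6*I) + 18*I)/(d^2 - 5*I*d + 24)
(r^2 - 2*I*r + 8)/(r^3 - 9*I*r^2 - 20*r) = (r + 2*I)/(r*(r - 5*I))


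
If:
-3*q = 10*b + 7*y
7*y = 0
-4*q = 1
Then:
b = 3/40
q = -1/4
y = 0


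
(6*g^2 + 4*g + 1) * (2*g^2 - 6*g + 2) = 12*g^4 - 28*g^3 - 10*g^2 + 2*g + 2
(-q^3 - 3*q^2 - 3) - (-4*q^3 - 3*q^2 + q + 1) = 3*q^3 - q - 4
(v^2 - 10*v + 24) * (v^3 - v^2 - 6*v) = v^5 - 11*v^4 + 28*v^3 + 36*v^2 - 144*v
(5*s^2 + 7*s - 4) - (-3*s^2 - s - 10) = 8*s^2 + 8*s + 6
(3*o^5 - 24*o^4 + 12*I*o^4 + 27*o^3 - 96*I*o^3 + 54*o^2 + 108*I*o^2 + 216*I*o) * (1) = 3*o^5 - 24*o^4 + 12*I*o^4 + 27*o^3 - 96*I*o^3 + 54*o^2 + 108*I*o^2 + 216*I*o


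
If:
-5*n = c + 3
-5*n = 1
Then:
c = -2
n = -1/5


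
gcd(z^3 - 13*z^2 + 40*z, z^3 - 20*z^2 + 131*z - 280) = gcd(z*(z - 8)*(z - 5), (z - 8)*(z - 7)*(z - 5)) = z^2 - 13*z + 40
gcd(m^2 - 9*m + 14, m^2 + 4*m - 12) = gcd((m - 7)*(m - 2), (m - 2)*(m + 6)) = m - 2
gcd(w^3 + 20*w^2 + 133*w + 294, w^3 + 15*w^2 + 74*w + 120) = w + 6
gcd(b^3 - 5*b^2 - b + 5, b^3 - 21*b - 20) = b^2 - 4*b - 5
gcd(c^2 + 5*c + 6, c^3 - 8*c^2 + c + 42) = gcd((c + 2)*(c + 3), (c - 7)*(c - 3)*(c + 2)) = c + 2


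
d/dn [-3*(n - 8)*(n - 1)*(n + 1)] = -9*n^2 + 48*n + 3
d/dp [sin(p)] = cos(p)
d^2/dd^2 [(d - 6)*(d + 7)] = 2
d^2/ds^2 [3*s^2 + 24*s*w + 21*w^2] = 6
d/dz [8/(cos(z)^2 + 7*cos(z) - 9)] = 8*(2*cos(z) + 7)*sin(z)/(cos(z)^2 + 7*cos(z) - 9)^2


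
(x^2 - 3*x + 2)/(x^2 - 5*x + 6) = (x - 1)/(x - 3)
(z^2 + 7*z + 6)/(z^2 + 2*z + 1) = (z + 6)/(z + 1)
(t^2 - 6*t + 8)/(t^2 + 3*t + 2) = (t^2 - 6*t + 8)/(t^2 + 3*t + 2)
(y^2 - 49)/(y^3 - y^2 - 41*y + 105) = (y - 7)/(y^2 - 8*y + 15)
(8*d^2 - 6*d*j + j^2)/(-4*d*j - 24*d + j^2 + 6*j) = (-2*d + j)/(j + 6)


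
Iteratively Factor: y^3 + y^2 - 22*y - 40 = (y + 2)*(y^2 - y - 20) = (y + 2)*(y + 4)*(y - 5)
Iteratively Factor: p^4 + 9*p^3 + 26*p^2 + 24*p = (p + 4)*(p^3 + 5*p^2 + 6*p) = (p + 3)*(p + 4)*(p^2 + 2*p) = (p + 2)*(p + 3)*(p + 4)*(p)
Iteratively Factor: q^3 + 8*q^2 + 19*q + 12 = (q + 1)*(q^2 + 7*q + 12) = (q + 1)*(q + 4)*(q + 3)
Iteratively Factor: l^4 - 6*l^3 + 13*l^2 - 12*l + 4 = (l - 2)*(l^3 - 4*l^2 + 5*l - 2) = (l - 2)*(l - 1)*(l^2 - 3*l + 2) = (l - 2)*(l - 1)^2*(l - 2)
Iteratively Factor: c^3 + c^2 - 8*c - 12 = (c - 3)*(c^2 + 4*c + 4) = (c - 3)*(c + 2)*(c + 2)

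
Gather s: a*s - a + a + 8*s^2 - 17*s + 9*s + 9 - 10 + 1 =8*s^2 + s*(a - 8)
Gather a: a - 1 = a - 1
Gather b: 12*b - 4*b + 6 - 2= 8*b + 4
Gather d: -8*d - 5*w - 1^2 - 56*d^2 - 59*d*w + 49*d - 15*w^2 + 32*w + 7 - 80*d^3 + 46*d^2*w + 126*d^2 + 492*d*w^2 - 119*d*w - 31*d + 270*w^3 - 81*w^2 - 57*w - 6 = -80*d^3 + d^2*(46*w + 70) + d*(492*w^2 - 178*w + 10) + 270*w^3 - 96*w^2 - 30*w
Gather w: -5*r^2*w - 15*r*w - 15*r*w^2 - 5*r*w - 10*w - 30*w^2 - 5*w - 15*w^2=w^2*(-15*r - 45) + w*(-5*r^2 - 20*r - 15)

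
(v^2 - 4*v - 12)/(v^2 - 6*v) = (v + 2)/v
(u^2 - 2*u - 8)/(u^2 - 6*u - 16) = (u - 4)/(u - 8)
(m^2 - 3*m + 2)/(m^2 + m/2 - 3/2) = 2*(m - 2)/(2*m + 3)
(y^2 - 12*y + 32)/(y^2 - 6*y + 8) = (y - 8)/(y - 2)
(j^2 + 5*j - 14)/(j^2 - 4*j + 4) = (j + 7)/(j - 2)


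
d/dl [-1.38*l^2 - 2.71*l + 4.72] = -2.76*l - 2.71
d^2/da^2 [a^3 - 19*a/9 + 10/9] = 6*a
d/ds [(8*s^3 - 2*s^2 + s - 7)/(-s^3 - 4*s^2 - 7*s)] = (-34*s^4 - 110*s^3 - 3*s^2 - 56*s - 49)/(s^2*(s^4 + 8*s^3 + 30*s^2 + 56*s + 49))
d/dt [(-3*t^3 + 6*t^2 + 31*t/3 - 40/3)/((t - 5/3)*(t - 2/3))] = 3*(-81*t^4 + 378*t^3 - 927*t^2 + 1080*t - 530)/(81*t^4 - 378*t^3 + 621*t^2 - 420*t + 100)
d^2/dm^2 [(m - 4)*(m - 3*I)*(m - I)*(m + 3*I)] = 12*m^2 + 6*m*(-4 - I) + 18 + 8*I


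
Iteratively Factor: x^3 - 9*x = (x + 3)*(x^2 - 3*x) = (x - 3)*(x + 3)*(x)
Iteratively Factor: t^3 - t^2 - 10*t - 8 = (t + 1)*(t^2 - 2*t - 8) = (t - 4)*(t + 1)*(t + 2)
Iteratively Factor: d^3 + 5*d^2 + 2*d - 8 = (d - 1)*(d^2 + 6*d + 8) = (d - 1)*(d + 2)*(d + 4)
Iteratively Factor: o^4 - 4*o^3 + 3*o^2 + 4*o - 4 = (o + 1)*(o^3 - 5*o^2 + 8*o - 4) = (o - 2)*(o + 1)*(o^2 - 3*o + 2) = (o - 2)^2*(o + 1)*(o - 1)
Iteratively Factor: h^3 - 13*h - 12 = (h - 4)*(h^2 + 4*h + 3) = (h - 4)*(h + 3)*(h + 1)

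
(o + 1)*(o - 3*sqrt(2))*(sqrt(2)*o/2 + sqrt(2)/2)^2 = o^4/2 - 3*sqrt(2)*o^3/2 + 3*o^3/2 - 9*sqrt(2)*o^2/2 + 3*o^2/2 - 9*sqrt(2)*o/2 + o/2 - 3*sqrt(2)/2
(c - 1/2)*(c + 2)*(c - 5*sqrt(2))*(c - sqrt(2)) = c^4 - 6*sqrt(2)*c^3 + 3*c^3/2 - 9*sqrt(2)*c^2 + 9*c^2 + 6*sqrt(2)*c + 15*c - 10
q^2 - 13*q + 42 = (q - 7)*(q - 6)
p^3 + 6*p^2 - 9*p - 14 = (p - 2)*(p + 1)*(p + 7)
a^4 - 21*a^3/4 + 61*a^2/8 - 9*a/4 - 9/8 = (a - 3)*(a - 3/2)*(a - 1)*(a + 1/4)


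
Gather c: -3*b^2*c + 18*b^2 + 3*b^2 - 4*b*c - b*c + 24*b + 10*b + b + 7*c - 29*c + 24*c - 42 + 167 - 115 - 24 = 21*b^2 + 35*b + c*(-3*b^2 - 5*b + 2) - 14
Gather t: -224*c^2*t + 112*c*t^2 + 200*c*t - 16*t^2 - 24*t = t^2*(112*c - 16) + t*(-224*c^2 + 200*c - 24)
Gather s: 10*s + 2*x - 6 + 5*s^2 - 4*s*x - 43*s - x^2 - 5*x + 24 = 5*s^2 + s*(-4*x - 33) - x^2 - 3*x + 18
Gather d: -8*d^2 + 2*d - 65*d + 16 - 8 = -8*d^2 - 63*d + 8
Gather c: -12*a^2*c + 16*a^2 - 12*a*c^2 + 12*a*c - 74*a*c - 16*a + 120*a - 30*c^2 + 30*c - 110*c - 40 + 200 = 16*a^2 + 104*a + c^2*(-12*a - 30) + c*(-12*a^2 - 62*a - 80) + 160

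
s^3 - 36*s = s*(s - 6)*(s + 6)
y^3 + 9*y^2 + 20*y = y*(y + 4)*(y + 5)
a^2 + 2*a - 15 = (a - 3)*(a + 5)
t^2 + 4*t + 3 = (t + 1)*(t + 3)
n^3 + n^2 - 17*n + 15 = (n - 3)*(n - 1)*(n + 5)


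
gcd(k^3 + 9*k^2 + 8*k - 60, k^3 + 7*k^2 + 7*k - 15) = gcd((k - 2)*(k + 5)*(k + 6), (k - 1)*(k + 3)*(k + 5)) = k + 5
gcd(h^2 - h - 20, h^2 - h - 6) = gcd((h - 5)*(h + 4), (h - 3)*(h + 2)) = 1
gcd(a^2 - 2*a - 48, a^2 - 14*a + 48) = a - 8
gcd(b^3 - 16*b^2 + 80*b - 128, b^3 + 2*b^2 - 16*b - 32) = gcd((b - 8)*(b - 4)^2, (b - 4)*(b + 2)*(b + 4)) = b - 4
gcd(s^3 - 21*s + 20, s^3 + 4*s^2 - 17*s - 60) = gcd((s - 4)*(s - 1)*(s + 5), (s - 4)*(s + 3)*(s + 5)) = s^2 + s - 20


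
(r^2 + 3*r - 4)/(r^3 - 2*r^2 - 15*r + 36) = (r - 1)/(r^2 - 6*r + 9)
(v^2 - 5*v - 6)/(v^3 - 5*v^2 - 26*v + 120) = (v + 1)/(v^2 + v - 20)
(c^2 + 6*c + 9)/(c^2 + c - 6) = (c + 3)/(c - 2)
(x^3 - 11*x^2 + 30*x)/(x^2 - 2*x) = (x^2 - 11*x + 30)/(x - 2)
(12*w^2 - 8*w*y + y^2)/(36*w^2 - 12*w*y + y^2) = (-2*w + y)/(-6*w + y)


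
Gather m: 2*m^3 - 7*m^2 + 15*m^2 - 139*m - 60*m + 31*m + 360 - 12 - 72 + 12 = 2*m^3 + 8*m^2 - 168*m + 288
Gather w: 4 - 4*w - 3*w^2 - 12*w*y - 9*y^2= -3*w^2 + w*(-12*y - 4) - 9*y^2 + 4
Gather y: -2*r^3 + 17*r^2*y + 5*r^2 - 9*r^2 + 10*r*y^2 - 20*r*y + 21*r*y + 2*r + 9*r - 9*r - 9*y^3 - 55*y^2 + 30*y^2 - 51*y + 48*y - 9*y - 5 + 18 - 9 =-2*r^3 - 4*r^2 + 2*r - 9*y^3 + y^2*(10*r - 25) + y*(17*r^2 + r - 12) + 4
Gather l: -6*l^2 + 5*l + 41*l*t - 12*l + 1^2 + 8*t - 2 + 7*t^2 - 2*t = -6*l^2 + l*(41*t - 7) + 7*t^2 + 6*t - 1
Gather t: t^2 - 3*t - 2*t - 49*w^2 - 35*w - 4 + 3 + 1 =t^2 - 5*t - 49*w^2 - 35*w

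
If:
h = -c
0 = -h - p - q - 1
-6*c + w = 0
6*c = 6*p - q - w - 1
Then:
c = w/6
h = -w/6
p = 13*w/42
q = -w/7 - 1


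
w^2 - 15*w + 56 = (w - 8)*(w - 7)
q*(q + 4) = q^2 + 4*q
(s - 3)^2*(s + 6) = s^3 - 27*s + 54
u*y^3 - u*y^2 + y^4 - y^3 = y^2*(u + y)*(y - 1)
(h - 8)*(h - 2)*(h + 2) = h^3 - 8*h^2 - 4*h + 32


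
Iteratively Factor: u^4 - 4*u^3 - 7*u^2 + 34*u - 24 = (u + 3)*(u^3 - 7*u^2 + 14*u - 8) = (u - 2)*(u + 3)*(u^2 - 5*u + 4) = (u - 2)*(u - 1)*(u + 3)*(u - 4)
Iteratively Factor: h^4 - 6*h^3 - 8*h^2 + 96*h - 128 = (h - 4)*(h^3 - 2*h^2 - 16*h + 32) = (h - 4)*(h + 4)*(h^2 - 6*h + 8) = (h - 4)^2*(h + 4)*(h - 2)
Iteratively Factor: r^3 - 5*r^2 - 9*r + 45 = (r + 3)*(r^2 - 8*r + 15) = (r - 5)*(r + 3)*(r - 3)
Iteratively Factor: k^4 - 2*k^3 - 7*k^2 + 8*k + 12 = (k + 1)*(k^3 - 3*k^2 - 4*k + 12) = (k - 2)*(k + 1)*(k^2 - k - 6) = (k - 3)*(k - 2)*(k + 1)*(k + 2)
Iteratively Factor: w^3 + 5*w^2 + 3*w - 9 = (w + 3)*(w^2 + 2*w - 3) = (w + 3)^2*(w - 1)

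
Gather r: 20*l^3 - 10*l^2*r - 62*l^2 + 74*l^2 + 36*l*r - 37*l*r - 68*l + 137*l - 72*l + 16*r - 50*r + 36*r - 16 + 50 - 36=20*l^3 + 12*l^2 - 3*l + r*(-10*l^2 - l + 2) - 2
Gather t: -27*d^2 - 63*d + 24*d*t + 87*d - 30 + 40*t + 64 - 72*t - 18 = -27*d^2 + 24*d + t*(24*d - 32) + 16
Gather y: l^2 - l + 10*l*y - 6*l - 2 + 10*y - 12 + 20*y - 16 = l^2 - 7*l + y*(10*l + 30) - 30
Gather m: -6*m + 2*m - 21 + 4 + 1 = -4*m - 16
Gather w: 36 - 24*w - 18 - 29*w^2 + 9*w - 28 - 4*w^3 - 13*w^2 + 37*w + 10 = -4*w^3 - 42*w^2 + 22*w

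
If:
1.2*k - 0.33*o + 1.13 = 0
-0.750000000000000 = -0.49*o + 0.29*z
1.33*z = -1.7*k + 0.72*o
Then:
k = -0.25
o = 2.53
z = 1.68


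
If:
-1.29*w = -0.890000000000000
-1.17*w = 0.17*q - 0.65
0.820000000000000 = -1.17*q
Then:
No Solution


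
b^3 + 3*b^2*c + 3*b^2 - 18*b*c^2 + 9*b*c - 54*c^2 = (b + 3)*(b - 3*c)*(b + 6*c)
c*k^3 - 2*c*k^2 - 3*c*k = k*(k - 3)*(c*k + c)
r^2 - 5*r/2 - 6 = (r - 4)*(r + 3/2)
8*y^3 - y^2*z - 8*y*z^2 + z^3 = (-8*y + z)*(-y + z)*(y + z)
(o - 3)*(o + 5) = o^2 + 2*o - 15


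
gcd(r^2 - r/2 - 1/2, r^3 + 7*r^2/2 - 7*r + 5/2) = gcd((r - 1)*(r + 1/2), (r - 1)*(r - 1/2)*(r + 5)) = r - 1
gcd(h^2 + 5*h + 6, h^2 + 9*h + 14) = h + 2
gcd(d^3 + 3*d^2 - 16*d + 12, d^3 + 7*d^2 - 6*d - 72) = d + 6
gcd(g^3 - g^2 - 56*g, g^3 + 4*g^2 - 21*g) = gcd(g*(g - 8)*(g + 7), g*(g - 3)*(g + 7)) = g^2 + 7*g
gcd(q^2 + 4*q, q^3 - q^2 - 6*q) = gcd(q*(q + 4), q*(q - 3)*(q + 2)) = q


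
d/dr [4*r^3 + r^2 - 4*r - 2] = 12*r^2 + 2*r - 4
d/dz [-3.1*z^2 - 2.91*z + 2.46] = -6.2*z - 2.91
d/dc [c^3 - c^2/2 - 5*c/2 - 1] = 3*c^2 - c - 5/2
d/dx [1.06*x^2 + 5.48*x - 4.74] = 2.12*x + 5.48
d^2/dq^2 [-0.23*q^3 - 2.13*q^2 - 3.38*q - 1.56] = -1.38*q - 4.26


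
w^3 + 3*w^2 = w^2*(w + 3)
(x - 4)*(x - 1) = x^2 - 5*x + 4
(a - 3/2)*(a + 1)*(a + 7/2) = a^3 + 3*a^2 - 13*a/4 - 21/4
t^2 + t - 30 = (t - 5)*(t + 6)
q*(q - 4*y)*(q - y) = q^3 - 5*q^2*y + 4*q*y^2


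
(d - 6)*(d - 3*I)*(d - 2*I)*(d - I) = d^4 - 6*d^3 - 6*I*d^3 - 11*d^2 + 36*I*d^2 + 66*d + 6*I*d - 36*I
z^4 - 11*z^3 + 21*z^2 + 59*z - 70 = (z - 7)*(z - 5)*(z - 1)*(z + 2)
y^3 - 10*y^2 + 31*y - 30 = (y - 5)*(y - 3)*(y - 2)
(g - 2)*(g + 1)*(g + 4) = g^3 + 3*g^2 - 6*g - 8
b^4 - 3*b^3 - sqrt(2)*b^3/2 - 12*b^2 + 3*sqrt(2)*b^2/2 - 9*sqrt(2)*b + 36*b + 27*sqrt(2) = (b - 3)*(b - 3*sqrt(2))*(b + sqrt(2))*(b + 3*sqrt(2)/2)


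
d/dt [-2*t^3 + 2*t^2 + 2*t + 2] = -6*t^2 + 4*t + 2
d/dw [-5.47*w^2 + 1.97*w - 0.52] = 1.97 - 10.94*w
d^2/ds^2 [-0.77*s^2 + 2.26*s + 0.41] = -1.54000000000000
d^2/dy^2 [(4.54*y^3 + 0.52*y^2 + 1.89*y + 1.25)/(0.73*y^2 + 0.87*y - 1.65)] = (-3.5527136788005e-15*y^4 + 19.16337*y^3 - 31.34823*y^2 + 92.58318*y + 13.16109)/(0.389017*y^6 + 1.390869*y^5 - 0.980243999999999*y^4 - 5.628987*y^3 + 2.21562*y^2 + 7.105725*y - 4.492125)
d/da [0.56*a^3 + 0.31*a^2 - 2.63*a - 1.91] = 1.68*a^2 + 0.62*a - 2.63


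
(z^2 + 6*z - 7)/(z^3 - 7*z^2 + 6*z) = (z + 7)/(z*(z - 6))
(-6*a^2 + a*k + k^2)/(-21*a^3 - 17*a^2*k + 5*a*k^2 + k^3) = (6*a^2 - a*k - k^2)/(21*a^3 + 17*a^2*k - 5*a*k^2 - k^3)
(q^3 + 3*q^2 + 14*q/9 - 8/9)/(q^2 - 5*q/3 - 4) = (3*q^2 + 5*q - 2)/(3*(q - 3))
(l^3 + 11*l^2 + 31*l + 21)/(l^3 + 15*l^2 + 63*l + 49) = (l + 3)/(l + 7)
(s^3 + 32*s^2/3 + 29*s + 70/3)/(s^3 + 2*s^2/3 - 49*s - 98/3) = (3*s^2 + 11*s + 10)/(3*s^2 - 19*s - 14)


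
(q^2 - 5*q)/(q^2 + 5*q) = (q - 5)/(q + 5)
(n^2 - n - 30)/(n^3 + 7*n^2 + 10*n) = (n - 6)/(n*(n + 2))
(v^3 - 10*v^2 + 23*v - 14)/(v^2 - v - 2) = (v^2 - 8*v + 7)/(v + 1)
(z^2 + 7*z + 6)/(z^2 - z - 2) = (z + 6)/(z - 2)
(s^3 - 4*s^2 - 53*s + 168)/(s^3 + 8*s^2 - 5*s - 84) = (s - 8)/(s + 4)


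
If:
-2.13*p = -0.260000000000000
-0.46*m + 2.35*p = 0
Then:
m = 0.62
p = 0.12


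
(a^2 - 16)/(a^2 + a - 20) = (a + 4)/(a + 5)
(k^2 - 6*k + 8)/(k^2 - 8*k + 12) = (k - 4)/(k - 6)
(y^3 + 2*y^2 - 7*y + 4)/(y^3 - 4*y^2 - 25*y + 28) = (y - 1)/(y - 7)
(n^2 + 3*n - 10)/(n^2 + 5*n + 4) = (n^2 + 3*n - 10)/(n^2 + 5*n + 4)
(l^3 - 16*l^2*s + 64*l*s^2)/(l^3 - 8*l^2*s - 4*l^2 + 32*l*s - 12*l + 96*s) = l*(l - 8*s)/(l^2 - 4*l - 12)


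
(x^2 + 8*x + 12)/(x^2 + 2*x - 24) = (x + 2)/(x - 4)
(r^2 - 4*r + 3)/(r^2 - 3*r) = (r - 1)/r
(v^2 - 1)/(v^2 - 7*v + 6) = (v + 1)/(v - 6)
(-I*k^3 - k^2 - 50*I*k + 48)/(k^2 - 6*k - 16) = (I*k^3 + k^2 + 50*I*k - 48)/(-k^2 + 6*k + 16)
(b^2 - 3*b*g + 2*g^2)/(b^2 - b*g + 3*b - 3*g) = (b - 2*g)/(b + 3)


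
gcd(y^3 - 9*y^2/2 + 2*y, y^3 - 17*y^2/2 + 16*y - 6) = y - 1/2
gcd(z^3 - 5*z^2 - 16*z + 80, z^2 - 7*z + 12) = z - 4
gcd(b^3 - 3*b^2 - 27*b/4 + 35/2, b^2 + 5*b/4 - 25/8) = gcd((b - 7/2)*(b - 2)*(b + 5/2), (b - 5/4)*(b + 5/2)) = b + 5/2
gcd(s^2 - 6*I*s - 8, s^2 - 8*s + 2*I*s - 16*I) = 1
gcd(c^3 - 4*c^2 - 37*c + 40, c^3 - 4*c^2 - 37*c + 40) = c^3 - 4*c^2 - 37*c + 40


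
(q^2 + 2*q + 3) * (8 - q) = -q^3 + 6*q^2 + 13*q + 24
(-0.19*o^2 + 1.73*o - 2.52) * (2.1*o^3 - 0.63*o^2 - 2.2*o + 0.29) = -0.399*o^5 + 3.7527*o^4 - 5.9639*o^3 - 2.2735*o^2 + 6.0457*o - 0.7308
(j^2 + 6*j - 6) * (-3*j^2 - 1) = -3*j^4 - 18*j^3 + 17*j^2 - 6*j + 6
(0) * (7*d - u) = 0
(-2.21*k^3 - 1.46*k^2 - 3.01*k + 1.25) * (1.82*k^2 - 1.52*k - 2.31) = -4.0222*k^5 + 0.702*k^4 + 1.8461*k^3 + 10.2228*k^2 + 5.0531*k - 2.8875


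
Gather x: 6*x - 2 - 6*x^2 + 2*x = -6*x^2 + 8*x - 2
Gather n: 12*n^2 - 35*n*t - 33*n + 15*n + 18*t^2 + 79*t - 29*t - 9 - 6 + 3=12*n^2 + n*(-35*t - 18) + 18*t^2 + 50*t - 12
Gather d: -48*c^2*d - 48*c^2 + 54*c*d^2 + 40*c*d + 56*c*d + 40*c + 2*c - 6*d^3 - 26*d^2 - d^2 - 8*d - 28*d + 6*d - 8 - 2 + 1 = -48*c^2 + 42*c - 6*d^3 + d^2*(54*c - 27) + d*(-48*c^2 + 96*c - 30) - 9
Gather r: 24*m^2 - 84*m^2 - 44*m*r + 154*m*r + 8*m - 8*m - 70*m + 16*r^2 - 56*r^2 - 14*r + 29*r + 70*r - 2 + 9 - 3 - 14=-60*m^2 - 70*m - 40*r^2 + r*(110*m + 85) - 10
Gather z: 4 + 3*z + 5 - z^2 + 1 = -z^2 + 3*z + 10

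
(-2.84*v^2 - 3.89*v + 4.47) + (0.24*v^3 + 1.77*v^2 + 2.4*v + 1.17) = 0.24*v^3 - 1.07*v^2 - 1.49*v + 5.64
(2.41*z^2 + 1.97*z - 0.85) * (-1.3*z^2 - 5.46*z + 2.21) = -3.133*z^4 - 15.7196*z^3 - 4.3251*z^2 + 8.9947*z - 1.8785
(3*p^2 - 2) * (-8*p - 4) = -24*p^3 - 12*p^2 + 16*p + 8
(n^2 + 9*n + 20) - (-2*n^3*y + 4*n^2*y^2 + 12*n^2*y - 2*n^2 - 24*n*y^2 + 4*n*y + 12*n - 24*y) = 2*n^3*y - 4*n^2*y^2 - 12*n^2*y + 3*n^2 + 24*n*y^2 - 4*n*y - 3*n + 24*y + 20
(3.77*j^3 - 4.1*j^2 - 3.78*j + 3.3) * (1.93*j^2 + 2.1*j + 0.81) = 7.2761*j^5 + 0.00400000000000134*j^4 - 12.8517*j^3 - 4.89*j^2 + 3.8682*j + 2.673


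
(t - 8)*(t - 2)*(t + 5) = t^3 - 5*t^2 - 34*t + 80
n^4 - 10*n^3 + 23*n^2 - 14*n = n*(n - 7)*(n - 2)*(n - 1)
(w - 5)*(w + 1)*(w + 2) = w^3 - 2*w^2 - 13*w - 10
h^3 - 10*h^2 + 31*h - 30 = (h - 5)*(h - 3)*(h - 2)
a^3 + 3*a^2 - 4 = (a - 1)*(a + 2)^2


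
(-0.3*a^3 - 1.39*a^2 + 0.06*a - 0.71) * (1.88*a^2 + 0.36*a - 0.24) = -0.564*a^5 - 2.7212*a^4 - 0.3156*a^3 - 0.9796*a^2 - 0.27*a + 0.1704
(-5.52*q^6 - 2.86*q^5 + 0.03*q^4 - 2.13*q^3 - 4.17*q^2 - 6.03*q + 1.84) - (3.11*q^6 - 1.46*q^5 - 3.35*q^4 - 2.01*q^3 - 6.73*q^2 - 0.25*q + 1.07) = -8.63*q^6 - 1.4*q^5 + 3.38*q^4 - 0.12*q^3 + 2.56*q^2 - 5.78*q + 0.77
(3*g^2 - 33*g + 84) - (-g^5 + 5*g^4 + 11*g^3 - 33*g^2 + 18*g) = g^5 - 5*g^4 - 11*g^3 + 36*g^2 - 51*g + 84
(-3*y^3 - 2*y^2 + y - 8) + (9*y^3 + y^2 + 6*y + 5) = 6*y^3 - y^2 + 7*y - 3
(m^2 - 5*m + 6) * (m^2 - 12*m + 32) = m^4 - 17*m^3 + 98*m^2 - 232*m + 192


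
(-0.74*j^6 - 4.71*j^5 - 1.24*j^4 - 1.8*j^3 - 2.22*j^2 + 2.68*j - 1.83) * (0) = 0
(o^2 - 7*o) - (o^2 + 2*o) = -9*o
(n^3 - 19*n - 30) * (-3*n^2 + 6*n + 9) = -3*n^5 + 6*n^4 + 66*n^3 - 24*n^2 - 351*n - 270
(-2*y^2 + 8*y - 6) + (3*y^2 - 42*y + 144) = y^2 - 34*y + 138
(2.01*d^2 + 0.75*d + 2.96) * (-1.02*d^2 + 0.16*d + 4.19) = -2.0502*d^4 - 0.4434*d^3 + 5.5227*d^2 + 3.6161*d + 12.4024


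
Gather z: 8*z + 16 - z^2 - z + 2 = -z^2 + 7*z + 18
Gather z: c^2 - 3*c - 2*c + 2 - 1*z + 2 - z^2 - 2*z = c^2 - 5*c - z^2 - 3*z + 4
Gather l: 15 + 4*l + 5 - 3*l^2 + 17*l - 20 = -3*l^2 + 21*l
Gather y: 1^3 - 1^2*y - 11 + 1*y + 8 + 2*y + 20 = 2*y + 18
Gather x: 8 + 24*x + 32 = 24*x + 40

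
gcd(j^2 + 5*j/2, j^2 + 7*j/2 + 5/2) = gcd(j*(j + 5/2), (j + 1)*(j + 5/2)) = j + 5/2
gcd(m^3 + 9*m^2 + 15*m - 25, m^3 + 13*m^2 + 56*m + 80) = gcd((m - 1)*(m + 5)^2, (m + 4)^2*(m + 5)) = m + 5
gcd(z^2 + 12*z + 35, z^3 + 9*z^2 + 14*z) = z + 7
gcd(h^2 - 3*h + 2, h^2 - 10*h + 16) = h - 2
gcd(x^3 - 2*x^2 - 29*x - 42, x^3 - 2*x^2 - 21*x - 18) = x + 3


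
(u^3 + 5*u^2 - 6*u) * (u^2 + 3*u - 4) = u^5 + 8*u^4 + 5*u^3 - 38*u^2 + 24*u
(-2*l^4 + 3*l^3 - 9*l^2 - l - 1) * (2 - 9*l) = 18*l^5 - 31*l^4 + 87*l^3 - 9*l^2 + 7*l - 2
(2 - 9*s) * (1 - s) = 9*s^2 - 11*s + 2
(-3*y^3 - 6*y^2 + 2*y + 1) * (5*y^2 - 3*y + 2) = -15*y^5 - 21*y^4 + 22*y^3 - 13*y^2 + y + 2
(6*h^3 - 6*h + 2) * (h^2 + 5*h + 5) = 6*h^5 + 30*h^4 + 24*h^3 - 28*h^2 - 20*h + 10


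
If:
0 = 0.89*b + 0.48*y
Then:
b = -0.539325842696629*y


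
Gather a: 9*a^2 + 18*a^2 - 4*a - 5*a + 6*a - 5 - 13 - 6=27*a^2 - 3*a - 24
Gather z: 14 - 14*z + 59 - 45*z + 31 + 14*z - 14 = 90 - 45*z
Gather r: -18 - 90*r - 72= -90*r - 90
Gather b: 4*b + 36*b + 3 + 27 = 40*b + 30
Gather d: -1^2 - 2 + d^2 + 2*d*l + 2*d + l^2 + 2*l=d^2 + d*(2*l + 2) + l^2 + 2*l - 3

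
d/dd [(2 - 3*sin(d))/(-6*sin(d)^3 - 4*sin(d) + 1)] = (-36*sin(d)^3 + 36*sin(d)^2 + 5)*cos(d)/(6*sin(d)^3 + 4*sin(d) - 1)^2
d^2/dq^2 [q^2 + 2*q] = 2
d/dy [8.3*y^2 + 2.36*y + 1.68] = 16.6*y + 2.36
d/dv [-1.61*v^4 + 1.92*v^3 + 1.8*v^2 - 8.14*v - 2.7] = -6.44*v^3 + 5.76*v^2 + 3.6*v - 8.14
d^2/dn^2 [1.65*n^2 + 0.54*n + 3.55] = 3.30000000000000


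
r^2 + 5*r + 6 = (r + 2)*(r + 3)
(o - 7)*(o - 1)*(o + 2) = o^3 - 6*o^2 - 9*o + 14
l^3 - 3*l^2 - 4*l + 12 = (l - 3)*(l - 2)*(l + 2)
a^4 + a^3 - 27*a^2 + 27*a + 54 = (a - 3)^2*(a + 1)*(a + 6)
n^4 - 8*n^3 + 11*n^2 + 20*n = n*(n - 5)*(n - 4)*(n + 1)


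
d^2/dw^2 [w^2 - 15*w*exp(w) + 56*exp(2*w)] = -15*w*exp(w) + 224*exp(2*w) - 30*exp(w) + 2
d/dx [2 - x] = -1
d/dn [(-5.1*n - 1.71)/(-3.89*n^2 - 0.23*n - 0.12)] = (-19.839*n^2 - 13.3038*n + 0.2187)/(15.1321*n^4 + 1.7894*n^3 + 0.9865*n^2 + 0.0552*n + 0.0144)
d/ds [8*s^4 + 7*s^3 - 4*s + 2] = 32*s^3 + 21*s^2 - 4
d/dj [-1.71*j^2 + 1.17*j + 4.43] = 1.17 - 3.42*j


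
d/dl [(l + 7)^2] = 2*l + 14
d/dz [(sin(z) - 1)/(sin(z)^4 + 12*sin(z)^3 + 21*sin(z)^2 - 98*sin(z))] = (-3*sin(z)^3 + sin(z)^2 + 8*sin(z) - 14)*cos(z)/((sin(z) - 2)^2*(sin(z) + 7)^3*sin(z)^2)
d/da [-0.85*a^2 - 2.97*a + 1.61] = -1.7*a - 2.97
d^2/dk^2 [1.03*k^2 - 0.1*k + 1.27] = 2.06000000000000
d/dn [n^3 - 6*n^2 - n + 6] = 3*n^2 - 12*n - 1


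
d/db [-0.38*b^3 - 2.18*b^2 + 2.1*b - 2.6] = -1.14*b^2 - 4.36*b + 2.1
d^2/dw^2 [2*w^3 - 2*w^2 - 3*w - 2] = 12*w - 4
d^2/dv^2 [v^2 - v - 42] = 2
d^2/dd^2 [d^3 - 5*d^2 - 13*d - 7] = 6*d - 10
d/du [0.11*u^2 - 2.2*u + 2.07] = 0.22*u - 2.2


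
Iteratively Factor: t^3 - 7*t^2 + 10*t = (t)*(t^2 - 7*t + 10) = t*(t - 5)*(t - 2)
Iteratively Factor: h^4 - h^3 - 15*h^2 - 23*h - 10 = (h + 2)*(h^3 - 3*h^2 - 9*h - 5) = (h + 1)*(h + 2)*(h^2 - 4*h - 5) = (h - 5)*(h + 1)*(h + 2)*(h + 1)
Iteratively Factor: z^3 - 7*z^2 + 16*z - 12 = (z - 3)*(z^2 - 4*z + 4) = (z - 3)*(z - 2)*(z - 2)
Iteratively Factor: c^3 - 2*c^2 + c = (c - 1)*(c^2 - c) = c*(c - 1)*(c - 1)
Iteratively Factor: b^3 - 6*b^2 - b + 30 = (b + 2)*(b^2 - 8*b + 15) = (b - 3)*(b + 2)*(b - 5)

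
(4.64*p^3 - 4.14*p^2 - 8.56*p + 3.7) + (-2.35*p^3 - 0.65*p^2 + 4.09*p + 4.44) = 2.29*p^3 - 4.79*p^2 - 4.47*p + 8.14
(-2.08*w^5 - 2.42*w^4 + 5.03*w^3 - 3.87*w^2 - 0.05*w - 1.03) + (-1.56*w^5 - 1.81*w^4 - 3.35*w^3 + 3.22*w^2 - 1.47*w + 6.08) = -3.64*w^5 - 4.23*w^4 + 1.68*w^3 - 0.65*w^2 - 1.52*w + 5.05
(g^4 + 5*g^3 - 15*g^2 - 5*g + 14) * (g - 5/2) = g^5 + 5*g^4/2 - 55*g^3/2 + 65*g^2/2 + 53*g/2 - 35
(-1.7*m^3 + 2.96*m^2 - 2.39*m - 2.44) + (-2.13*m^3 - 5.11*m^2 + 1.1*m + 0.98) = -3.83*m^3 - 2.15*m^2 - 1.29*m - 1.46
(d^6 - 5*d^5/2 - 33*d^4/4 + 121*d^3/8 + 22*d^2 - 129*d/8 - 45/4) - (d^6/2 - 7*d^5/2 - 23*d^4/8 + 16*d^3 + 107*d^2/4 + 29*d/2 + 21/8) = d^6/2 + d^5 - 43*d^4/8 - 7*d^3/8 - 19*d^2/4 - 245*d/8 - 111/8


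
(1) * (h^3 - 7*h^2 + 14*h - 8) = h^3 - 7*h^2 + 14*h - 8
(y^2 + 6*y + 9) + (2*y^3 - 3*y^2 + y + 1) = 2*y^3 - 2*y^2 + 7*y + 10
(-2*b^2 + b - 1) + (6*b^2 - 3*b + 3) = 4*b^2 - 2*b + 2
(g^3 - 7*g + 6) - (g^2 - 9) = g^3 - g^2 - 7*g + 15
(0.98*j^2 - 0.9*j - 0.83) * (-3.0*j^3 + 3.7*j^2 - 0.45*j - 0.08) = -2.94*j^5 + 6.326*j^4 - 1.281*j^3 - 2.7444*j^2 + 0.4455*j + 0.0664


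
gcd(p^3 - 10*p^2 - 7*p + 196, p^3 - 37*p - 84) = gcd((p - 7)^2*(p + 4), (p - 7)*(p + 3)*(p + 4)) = p^2 - 3*p - 28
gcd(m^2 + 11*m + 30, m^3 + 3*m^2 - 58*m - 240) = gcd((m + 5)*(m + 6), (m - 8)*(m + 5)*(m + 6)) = m^2 + 11*m + 30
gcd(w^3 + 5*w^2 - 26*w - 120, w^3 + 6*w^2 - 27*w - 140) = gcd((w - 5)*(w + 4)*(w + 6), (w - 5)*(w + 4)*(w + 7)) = w^2 - w - 20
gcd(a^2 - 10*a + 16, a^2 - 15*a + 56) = a - 8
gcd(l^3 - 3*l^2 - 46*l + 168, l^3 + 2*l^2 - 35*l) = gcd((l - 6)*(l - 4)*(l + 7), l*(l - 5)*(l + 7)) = l + 7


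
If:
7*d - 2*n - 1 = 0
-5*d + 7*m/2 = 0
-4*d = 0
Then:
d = 0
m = 0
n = -1/2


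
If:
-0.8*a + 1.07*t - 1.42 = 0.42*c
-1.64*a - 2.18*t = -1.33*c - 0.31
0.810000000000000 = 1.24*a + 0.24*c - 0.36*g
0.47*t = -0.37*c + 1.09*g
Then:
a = 0.47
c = 8.66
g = 5.13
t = 5.07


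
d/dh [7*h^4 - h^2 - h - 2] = 28*h^3 - 2*h - 1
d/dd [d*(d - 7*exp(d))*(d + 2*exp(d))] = -5*d^2*exp(d) + 3*d^2 - 28*d*exp(2*d) - 10*d*exp(d) - 14*exp(2*d)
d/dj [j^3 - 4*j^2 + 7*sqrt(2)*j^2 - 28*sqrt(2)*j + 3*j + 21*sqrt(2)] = 3*j^2 - 8*j + 14*sqrt(2)*j - 28*sqrt(2) + 3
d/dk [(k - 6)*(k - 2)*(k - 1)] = 3*k^2 - 18*k + 20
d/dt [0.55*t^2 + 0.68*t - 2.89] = 1.1*t + 0.68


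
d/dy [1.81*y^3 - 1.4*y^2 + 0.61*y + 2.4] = 5.43*y^2 - 2.8*y + 0.61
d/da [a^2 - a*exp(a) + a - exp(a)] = -a*exp(a) + 2*a - 2*exp(a) + 1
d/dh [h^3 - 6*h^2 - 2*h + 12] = 3*h^2 - 12*h - 2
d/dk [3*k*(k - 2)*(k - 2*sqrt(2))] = 9*k^2 - 12*sqrt(2)*k - 12*k + 12*sqrt(2)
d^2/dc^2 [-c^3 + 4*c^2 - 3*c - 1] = 8 - 6*c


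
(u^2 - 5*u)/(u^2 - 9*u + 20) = u/(u - 4)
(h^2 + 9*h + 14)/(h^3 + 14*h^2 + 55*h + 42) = (h + 2)/(h^2 + 7*h + 6)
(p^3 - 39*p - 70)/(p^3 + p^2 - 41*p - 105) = (p + 2)/(p + 3)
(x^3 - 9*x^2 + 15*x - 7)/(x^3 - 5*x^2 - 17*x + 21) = (x - 1)/(x + 3)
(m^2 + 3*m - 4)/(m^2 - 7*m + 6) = (m + 4)/(m - 6)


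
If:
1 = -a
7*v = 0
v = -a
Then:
No Solution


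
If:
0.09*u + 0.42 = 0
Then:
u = -4.67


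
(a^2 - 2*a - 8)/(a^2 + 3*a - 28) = (a + 2)/(a + 7)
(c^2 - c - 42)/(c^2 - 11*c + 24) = (c^2 - c - 42)/(c^2 - 11*c + 24)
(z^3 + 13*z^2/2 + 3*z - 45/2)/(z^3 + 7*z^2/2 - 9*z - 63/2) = (2*z^2 + 7*z - 15)/(2*z^2 + z - 21)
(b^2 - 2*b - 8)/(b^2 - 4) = (b - 4)/(b - 2)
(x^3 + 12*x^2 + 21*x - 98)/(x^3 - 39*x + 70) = (x + 7)/(x - 5)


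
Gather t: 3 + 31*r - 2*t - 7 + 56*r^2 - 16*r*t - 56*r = 56*r^2 - 25*r + t*(-16*r - 2) - 4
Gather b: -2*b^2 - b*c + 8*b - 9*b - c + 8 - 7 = -2*b^2 + b*(-c - 1) - c + 1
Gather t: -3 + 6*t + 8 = 6*t + 5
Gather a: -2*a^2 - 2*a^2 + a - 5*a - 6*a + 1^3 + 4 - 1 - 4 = -4*a^2 - 10*a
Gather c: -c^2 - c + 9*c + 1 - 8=-c^2 + 8*c - 7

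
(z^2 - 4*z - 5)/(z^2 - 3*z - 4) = (z - 5)/(z - 4)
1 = 1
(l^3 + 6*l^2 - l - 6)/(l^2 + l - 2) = (l^2 + 7*l + 6)/(l + 2)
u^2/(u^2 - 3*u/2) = 2*u/(2*u - 3)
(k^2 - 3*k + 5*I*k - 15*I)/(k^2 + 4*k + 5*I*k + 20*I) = (k - 3)/(k + 4)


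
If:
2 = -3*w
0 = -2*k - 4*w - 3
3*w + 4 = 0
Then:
No Solution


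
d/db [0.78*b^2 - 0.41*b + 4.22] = 1.56*b - 0.41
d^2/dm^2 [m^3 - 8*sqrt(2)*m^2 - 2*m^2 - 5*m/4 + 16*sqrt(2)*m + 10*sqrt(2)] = 6*m - 16*sqrt(2) - 4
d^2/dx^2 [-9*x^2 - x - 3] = -18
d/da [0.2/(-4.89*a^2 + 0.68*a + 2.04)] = (1.956*a - 0.136)/(-4.89*a^2 + 0.68*a + 2.04)^2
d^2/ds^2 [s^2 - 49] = 2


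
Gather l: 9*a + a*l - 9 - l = 9*a + l*(a - 1) - 9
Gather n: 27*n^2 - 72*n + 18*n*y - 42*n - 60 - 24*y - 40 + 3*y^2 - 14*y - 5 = 27*n^2 + n*(18*y - 114) + 3*y^2 - 38*y - 105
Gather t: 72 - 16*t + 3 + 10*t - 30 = 45 - 6*t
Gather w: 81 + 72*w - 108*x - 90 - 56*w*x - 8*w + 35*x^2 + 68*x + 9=w*(64 - 56*x) + 35*x^2 - 40*x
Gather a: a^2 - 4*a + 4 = a^2 - 4*a + 4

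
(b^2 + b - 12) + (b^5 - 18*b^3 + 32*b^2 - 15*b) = b^5 - 18*b^3 + 33*b^2 - 14*b - 12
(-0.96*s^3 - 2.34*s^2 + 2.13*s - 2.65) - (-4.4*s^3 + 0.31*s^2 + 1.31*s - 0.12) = 3.44*s^3 - 2.65*s^2 + 0.82*s - 2.53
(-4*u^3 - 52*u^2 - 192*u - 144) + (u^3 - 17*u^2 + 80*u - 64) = -3*u^3 - 69*u^2 - 112*u - 208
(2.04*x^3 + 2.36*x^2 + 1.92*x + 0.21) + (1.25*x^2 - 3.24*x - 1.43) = 2.04*x^3 + 3.61*x^2 - 1.32*x - 1.22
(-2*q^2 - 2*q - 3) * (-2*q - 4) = 4*q^3 + 12*q^2 + 14*q + 12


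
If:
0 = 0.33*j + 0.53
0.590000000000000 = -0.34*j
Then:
No Solution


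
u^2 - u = u*(u - 1)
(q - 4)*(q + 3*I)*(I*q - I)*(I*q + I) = -q^4 + 4*q^3 - 3*I*q^3 + q^2 + 12*I*q^2 - 4*q + 3*I*q - 12*I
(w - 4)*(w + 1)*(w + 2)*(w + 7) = w^4 + 6*w^3 - 17*w^2 - 78*w - 56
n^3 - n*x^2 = n*(n - x)*(n + x)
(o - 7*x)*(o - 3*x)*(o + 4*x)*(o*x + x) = o^4*x - 6*o^3*x^2 + o^3*x - 19*o^2*x^3 - 6*o^2*x^2 + 84*o*x^4 - 19*o*x^3 + 84*x^4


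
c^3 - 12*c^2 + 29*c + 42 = (c - 7)*(c - 6)*(c + 1)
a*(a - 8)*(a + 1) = a^3 - 7*a^2 - 8*a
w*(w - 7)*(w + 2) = w^3 - 5*w^2 - 14*w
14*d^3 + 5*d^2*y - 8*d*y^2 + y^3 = (-7*d + y)*(-2*d + y)*(d + y)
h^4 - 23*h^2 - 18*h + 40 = (h - 5)*(h - 1)*(h + 2)*(h + 4)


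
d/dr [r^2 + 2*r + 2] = 2*r + 2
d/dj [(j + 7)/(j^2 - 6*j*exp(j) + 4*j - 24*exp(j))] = (j^2 - 6*j*exp(j) + 4*j + 2*(j + 7)*(3*j*exp(j) - j + 15*exp(j) - 2) - 24*exp(j))/(j^2 - 6*j*exp(j) + 4*j - 24*exp(j))^2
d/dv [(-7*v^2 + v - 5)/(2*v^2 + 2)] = (-v^2 - 4*v + 1)/(2*(v^4 + 2*v^2 + 1))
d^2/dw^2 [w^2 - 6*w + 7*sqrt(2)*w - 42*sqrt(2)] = 2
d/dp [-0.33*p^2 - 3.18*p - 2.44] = -0.66*p - 3.18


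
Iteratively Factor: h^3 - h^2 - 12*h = (h + 3)*(h^2 - 4*h) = (h - 4)*(h + 3)*(h)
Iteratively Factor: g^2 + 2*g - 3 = (g - 1)*(g + 3)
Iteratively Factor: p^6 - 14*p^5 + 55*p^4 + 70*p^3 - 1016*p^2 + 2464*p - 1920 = (p - 2)*(p^5 - 12*p^4 + 31*p^3 + 132*p^2 - 752*p + 960) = (p - 4)*(p - 2)*(p^4 - 8*p^3 - p^2 + 128*p - 240) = (p - 5)*(p - 4)*(p - 2)*(p^3 - 3*p^2 - 16*p + 48) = (p - 5)*(p - 4)*(p - 2)*(p + 4)*(p^2 - 7*p + 12) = (p - 5)*(p - 4)*(p - 3)*(p - 2)*(p + 4)*(p - 4)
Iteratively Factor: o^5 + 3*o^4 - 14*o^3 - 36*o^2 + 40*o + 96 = (o + 2)*(o^4 + o^3 - 16*o^2 - 4*o + 48) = (o + 2)^2*(o^3 - o^2 - 14*o + 24) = (o - 2)*(o + 2)^2*(o^2 + o - 12) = (o - 2)*(o + 2)^2*(o + 4)*(o - 3)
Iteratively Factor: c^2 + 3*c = (c)*(c + 3)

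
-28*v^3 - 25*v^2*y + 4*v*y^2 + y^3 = (-4*v + y)*(v + y)*(7*v + y)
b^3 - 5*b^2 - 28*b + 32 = (b - 8)*(b - 1)*(b + 4)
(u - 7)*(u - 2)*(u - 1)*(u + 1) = u^4 - 9*u^3 + 13*u^2 + 9*u - 14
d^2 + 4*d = d*(d + 4)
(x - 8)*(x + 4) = x^2 - 4*x - 32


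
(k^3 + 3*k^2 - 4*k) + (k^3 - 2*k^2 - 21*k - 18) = 2*k^3 + k^2 - 25*k - 18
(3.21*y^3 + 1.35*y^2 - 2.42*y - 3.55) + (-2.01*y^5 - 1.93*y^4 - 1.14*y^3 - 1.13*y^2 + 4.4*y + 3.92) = -2.01*y^5 - 1.93*y^4 + 2.07*y^3 + 0.22*y^2 + 1.98*y + 0.37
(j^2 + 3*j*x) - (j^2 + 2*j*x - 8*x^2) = j*x + 8*x^2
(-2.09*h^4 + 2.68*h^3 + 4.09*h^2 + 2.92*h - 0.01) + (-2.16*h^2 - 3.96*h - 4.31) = -2.09*h^4 + 2.68*h^3 + 1.93*h^2 - 1.04*h - 4.32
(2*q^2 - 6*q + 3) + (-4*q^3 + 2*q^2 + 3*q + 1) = -4*q^3 + 4*q^2 - 3*q + 4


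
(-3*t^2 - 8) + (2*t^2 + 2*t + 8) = -t^2 + 2*t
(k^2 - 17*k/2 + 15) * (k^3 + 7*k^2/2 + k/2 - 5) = k^5 - 5*k^4 - 57*k^3/4 + 173*k^2/4 + 50*k - 75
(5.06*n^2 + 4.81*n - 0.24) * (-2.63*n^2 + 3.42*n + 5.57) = -13.3078*n^4 + 4.6549*n^3 + 45.2656*n^2 + 25.9709*n - 1.3368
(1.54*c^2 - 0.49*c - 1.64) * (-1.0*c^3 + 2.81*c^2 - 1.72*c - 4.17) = -1.54*c^5 + 4.8174*c^4 - 2.3857*c^3 - 10.1874*c^2 + 4.8641*c + 6.8388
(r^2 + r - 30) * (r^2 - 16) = r^4 + r^3 - 46*r^2 - 16*r + 480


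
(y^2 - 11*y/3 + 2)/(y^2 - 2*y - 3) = (y - 2/3)/(y + 1)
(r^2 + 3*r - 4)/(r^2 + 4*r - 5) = (r + 4)/(r + 5)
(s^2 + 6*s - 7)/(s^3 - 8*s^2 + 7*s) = (s + 7)/(s*(s - 7))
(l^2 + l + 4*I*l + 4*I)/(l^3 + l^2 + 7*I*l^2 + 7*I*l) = (l + 4*I)/(l*(l + 7*I))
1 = 1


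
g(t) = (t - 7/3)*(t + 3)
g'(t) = 2*t + 2/3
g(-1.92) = -4.59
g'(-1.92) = -3.17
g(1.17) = -4.85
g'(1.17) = 3.01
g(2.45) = 0.64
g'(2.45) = 5.57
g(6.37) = 37.82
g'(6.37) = 13.41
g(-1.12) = -6.49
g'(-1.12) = -1.57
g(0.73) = -5.98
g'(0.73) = 2.13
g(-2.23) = -3.51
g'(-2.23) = -3.79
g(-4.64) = 11.44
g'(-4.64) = -8.61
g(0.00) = -7.00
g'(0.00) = 0.67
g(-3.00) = 0.00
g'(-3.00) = -5.33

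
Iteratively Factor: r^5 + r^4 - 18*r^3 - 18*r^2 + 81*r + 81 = (r - 3)*(r^4 + 4*r^3 - 6*r^2 - 36*r - 27) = (r - 3)^2*(r^3 + 7*r^2 + 15*r + 9) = (r - 3)^2*(r + 3)*(r^2 + 4*r + 3) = (r - 3)^2*(r + 1)*(r + 3)*(r + 3)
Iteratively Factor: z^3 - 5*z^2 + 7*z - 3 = (z - 3)*(z^2 - 2*z + 1) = (z - 3)*(z - 1)*(z - 1)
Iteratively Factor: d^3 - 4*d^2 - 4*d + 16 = (d - 4)*(d^2 - 4) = (d - 4)*(d + 2)*(d - 2)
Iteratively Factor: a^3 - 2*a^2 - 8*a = (a - 4)*(a^2 + 2*a) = (a - 4)*(a + 2)*(a)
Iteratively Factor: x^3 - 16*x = (x)*(x^2 - 16) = x*(x + 4)*(x - 4)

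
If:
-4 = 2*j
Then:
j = -2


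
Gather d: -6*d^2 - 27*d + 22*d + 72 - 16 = -6*d^2 - 5*d + 56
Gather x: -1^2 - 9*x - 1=-9*x - 2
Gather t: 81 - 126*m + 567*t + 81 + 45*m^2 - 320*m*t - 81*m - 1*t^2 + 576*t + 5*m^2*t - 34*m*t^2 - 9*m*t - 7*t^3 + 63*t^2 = 45*m^2 - 207*m - 7*t^3 + t^2*(62 - 34*m) + t*(5*m^2 - 329*m + 1143) + 162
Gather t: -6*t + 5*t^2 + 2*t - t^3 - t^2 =-t^3 + 4*t^2 - 4*t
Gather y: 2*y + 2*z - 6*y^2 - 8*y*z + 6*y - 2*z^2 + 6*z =-6*y^2 + y*(8 - 8*z) - 2*z^2 + 8*z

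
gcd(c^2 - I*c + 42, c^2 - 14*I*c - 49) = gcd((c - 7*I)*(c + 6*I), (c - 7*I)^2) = c - 7*I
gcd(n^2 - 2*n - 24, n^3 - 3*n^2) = 1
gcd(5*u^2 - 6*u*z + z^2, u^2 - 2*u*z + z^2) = -u + z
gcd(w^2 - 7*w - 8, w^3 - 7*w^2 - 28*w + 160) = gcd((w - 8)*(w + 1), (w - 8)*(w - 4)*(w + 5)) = w - 8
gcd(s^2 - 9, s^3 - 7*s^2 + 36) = s - 3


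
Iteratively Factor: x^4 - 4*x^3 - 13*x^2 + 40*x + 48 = (x + 3)*(x^3 - 7*x^2 + 8*x + 16) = (x + 1)*(x + 3)*(x^2 - 8*x + 16) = (x - 4)*(x + 1)*(x + 3)*(x - 4)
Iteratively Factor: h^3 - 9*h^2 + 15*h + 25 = (h + 1)*(h^2 - 10*h + 25) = (h - 5)*(h + 1)*(h - 5)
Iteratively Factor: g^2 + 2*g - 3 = (g + 3)*(g - 1)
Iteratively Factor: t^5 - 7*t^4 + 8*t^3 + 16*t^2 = (t - 4)*(t^4 - 3*t^3 - 4*t^2) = t*(t - 4)*(t^3 - 3*t^2 - 4*t) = t^2*(t - 4)*(t^2 - 3*t - 4) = t^2*(t - 4)*(t + 1)*(t - 4)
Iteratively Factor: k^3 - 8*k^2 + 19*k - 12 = (k - 1)*(k^2 - 7*k + 12) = (k - 3)*(k - 1)*(k - 4)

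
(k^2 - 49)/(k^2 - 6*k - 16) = (49 - k^2)/(-k^2 + 6*k + 16)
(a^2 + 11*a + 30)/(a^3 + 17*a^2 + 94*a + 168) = (a + 5)/(a^2 + 11*a + 28)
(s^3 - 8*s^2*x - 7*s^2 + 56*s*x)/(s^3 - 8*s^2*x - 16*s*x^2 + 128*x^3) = s*(7 - s)/(-s^2 + 16*x^2)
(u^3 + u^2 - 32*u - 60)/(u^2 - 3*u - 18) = (u^2 + 7*u + 10)/(u + 3)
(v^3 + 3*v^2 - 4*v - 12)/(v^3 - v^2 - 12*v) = (v^2 - 4)/(v*(v - 4))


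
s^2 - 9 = (s - 3)*(s + 3)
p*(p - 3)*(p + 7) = p^3 + 4*p^2 - 21*p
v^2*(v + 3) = v^3 + 3*v^2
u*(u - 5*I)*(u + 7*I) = u^3 + 2*I*u^2 + 35*u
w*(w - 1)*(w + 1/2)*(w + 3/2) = w^4 + w^3 - 5*w^2/4 - 3*w/4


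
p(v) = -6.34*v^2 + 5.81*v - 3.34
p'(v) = 5.81 - 12.68*v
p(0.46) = -2.01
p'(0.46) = -0.02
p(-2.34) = -51.65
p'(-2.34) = 35.48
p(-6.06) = -271.38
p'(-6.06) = 82.65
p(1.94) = -15.93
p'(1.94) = -18.79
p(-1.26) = -20.73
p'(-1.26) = 21.79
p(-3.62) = -107.45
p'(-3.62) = 51.71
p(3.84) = -74.52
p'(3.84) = -42.88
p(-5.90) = -258.31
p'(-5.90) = 80.62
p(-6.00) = -266.44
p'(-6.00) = 81.89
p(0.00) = -3.34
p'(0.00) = 5.81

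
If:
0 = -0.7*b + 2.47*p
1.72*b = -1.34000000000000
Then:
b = -0.78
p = -0.22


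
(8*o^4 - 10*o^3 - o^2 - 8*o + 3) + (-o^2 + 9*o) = 8*o^4 - 10*o^3 - 2*o^2 + o + 3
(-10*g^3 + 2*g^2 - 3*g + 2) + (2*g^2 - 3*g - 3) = -10*g^3 + 4*g^2 - 6*g - 1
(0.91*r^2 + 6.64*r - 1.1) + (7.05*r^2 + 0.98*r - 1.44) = 7.96*r^2 + 7.62*r - 2.54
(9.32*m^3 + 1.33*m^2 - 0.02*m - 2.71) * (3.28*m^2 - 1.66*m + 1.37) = 30.5696*m^5 - 11.1088*m^4 + 10.495*m^3 - 7.0335*m^2 + 4.4712*m - 3.7127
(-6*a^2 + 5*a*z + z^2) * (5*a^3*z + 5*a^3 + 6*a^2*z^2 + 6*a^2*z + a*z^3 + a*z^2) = -30*a^5*z - 30*a^5 - 11*a^4*z^2 - 11*a^4*z + 29*a^3*z^3 + 29*a^3*z^2 + 11*a^2*z^4 + 11*a^2*z^3 + a*z^5 + a*z^4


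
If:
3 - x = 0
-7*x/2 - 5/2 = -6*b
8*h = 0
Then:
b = 13/6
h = 0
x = 3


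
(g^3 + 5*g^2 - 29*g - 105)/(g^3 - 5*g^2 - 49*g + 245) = (g + 3)/(g - 7)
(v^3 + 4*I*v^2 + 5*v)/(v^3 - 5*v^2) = (v^2 + 4*I*v + 5)/(v*(v - 5))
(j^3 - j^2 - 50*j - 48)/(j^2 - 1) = (j^2 - 2*j - 48)/(j - 1)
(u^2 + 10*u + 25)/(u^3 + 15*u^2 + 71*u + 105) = (u + 5)/(u^2 + 10*u + 21)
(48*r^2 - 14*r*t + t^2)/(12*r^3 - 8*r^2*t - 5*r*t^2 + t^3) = (8*r - t)/(2*r^2 - r*t - t^2)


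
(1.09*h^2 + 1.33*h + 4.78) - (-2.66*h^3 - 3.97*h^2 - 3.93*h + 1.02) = 2.66*h^3 + 5.06*h^2 + 5.26*h + 3.76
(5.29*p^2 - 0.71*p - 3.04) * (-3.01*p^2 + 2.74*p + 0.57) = -15.9229*p^4 + 16.6317*p^3 + 10.2203*p^2 - 8.7343*p - 1.7328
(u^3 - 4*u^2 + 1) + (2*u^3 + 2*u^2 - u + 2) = 3*u^3 - 2*u^2 - u + 3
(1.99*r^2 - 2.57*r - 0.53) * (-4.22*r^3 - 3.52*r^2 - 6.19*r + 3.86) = -8.3978*r^5 + 3.8406*r^4 - 1.0351*r^3 + 25.4553*r^2 - 6.6395*r - 2.0458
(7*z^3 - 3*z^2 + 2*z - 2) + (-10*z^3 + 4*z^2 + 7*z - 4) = -3*z^3 + z^2 + 9*z - 6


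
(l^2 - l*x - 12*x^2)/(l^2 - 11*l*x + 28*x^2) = (-l - 3*x)/(-l + 7*x)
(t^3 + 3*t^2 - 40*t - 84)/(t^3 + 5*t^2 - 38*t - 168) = (t + 2)/(t + 4)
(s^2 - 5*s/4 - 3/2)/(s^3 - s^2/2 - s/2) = (-4*s^2 + 5*s + 6)/(2*s*(-2*s^2 + s + 1))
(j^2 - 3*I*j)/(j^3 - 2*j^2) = (j - 3*I)/(j*(j - 2))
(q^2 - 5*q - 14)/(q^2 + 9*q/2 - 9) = 2*(q^2 - 5*q - 14)/(2*q^2 + 9*q - 18)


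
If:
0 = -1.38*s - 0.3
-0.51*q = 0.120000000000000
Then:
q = -0.24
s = -0.22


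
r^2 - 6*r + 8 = (r - 4)*(r - 2)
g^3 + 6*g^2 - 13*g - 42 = (g - 3)*(g + 2)*(g + 7)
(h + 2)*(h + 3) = h^2 + 5*h + 6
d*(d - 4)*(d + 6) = d^3 + 2*d^2 - 24*d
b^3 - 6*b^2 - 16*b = b*(b - 8)*(b + 2)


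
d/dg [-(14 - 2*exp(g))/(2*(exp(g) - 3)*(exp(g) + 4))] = (-exp(2*g) + 14*exp(g) - 5)*exp(g)/(exp(4*g) + 2*exp(3*g) - 23*exp(2*g) - 24*exp(g) + 144)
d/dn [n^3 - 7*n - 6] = 3*n^2 - 7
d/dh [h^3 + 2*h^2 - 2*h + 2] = 3*h^2 + 4*h - 2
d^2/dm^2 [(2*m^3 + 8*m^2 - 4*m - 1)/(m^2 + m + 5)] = 2*(-20*m^3 - 93*m^2 + 207*m + 224)/(m^6 + 3*m^5 + 18*m^4 + 31*m^3 + 90*m^2 + 75*m + 125)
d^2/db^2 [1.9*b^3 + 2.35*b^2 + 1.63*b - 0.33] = 11.4*b + 4.7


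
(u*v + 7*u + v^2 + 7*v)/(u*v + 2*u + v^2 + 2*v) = (v + 7)/(v + 2)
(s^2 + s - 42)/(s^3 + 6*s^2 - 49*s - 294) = (s - 6)/(s^2 - s - 42)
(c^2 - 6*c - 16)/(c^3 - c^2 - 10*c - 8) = (c - 8)/(c^2 - 3*c - 4)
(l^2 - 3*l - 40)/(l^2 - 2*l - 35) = (l - 8)/(l - 7)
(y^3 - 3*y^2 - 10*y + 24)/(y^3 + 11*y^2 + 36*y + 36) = (y^2 - 6*y + 8)/(y^2 + 8*y + 12)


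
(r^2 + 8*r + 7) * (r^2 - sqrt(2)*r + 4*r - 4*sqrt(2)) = r^4 - sqrt(2)*r^3 + 12*r^3 - 12*sqrt(2)*r^2 + 39*r^2 - 39*sqrt(2)*r + 28*r - 28*sqrt(2)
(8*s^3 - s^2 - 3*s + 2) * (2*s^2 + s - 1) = 16*s^5 + 6*s^4 - 15*s^3 + 2*s^2 + 5*s - 2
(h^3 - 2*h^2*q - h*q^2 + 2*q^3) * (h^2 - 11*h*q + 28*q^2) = h^5 - 13*h^4*q + 49*h^3*q^2 - 43*h^2*q^3 - 50*h*q^4 + 56*q^5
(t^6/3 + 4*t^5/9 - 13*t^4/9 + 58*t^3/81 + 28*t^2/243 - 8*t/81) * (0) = 0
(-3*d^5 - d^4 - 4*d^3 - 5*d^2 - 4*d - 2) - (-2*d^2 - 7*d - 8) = -3*d^5 - d^4 - 4*d^3 - 3*d^2 + 3*d + 6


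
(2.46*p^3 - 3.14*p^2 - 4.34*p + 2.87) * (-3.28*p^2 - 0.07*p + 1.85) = -8.0688*p^5 + 10.127*p^4 + 19.006*p^3 - 14.9188*p^2 - 8.2299*p + 5.3095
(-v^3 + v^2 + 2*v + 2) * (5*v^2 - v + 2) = -5*v^5 + 6*v^4 + 7*v^3 + 10*v^2 + 2*v + 4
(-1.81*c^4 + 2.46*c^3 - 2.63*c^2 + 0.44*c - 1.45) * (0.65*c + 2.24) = -1.1765*c^5 - 2.4554*c^4 + 3.8009*c^3 - 5.6052*c^2 + 0.0431000000000001*c - 3.248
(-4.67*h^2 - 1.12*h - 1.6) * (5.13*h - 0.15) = -23.9571*h^3 - 5.0451*h^2 - 8.04*h + 0.24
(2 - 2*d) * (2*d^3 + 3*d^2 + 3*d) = -4*d^4 - 2*d^3 + 6*d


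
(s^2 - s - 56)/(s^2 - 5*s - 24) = (s + 7)/(s + 3)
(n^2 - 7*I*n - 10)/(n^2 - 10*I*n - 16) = (n - 5*I)/(n - 8*I)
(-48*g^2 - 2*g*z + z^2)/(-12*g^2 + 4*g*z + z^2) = (-8*g + z)/(-2*g + z)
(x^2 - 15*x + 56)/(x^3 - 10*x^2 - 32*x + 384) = (x - 7)/(x^2 - 2*x - 48)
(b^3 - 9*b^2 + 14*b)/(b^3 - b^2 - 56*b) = (-b^2 + 9*b - 14)/(-b^2 + b + 56)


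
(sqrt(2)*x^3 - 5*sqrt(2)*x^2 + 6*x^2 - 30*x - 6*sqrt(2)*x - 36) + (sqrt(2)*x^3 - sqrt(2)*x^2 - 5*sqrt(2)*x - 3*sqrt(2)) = 2*sqrt(2)*x^3 - 6*sqrt(2)*x^2 + 6*x^2 - 30*x - 11*sqrt(2)*x - 36 - 3*sqrt(2)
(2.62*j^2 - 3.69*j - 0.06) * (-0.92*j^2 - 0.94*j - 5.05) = -2.4104*j^4 + 0.932*j^3 - 9.7072*j^2 + 18.6909*j + 0.303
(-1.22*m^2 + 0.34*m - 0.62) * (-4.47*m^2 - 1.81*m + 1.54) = 5.4534*m^4 + 0.6884*m^3 + 0.2772*m^2 + 1.6458*m - 0.9548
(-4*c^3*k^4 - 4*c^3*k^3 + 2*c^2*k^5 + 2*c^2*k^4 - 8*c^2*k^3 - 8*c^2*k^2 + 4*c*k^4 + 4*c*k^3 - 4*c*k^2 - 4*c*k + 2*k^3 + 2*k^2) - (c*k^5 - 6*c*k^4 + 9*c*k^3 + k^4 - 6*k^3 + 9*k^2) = -4*c^3*k^4 - 4*c^3*k^3 + 2*c^2*k^5 + 2*c^2*k^4 - 8*c^2*k^3 - 8*c^2*k^2 - c*k^5 + 10*c*k^4 - 5*c*k^3 - 4*c*k^2 - 4*c*k - k^4 + 8*k^3 - 7*k^2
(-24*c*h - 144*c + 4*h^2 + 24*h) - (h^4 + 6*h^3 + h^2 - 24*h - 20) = -24*c*h - 144*c - h^4 - 6*h^3 + 3*h^2 + 48*h + 20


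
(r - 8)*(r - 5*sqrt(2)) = r^2 - 8*r - 5*sqrt(2)*r + 40*sqrt(2)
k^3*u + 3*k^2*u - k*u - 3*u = (k - 1)*(k + 3)*(k*u + u)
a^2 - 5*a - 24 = (a - 8)*(a + 3)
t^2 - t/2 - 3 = (t - 2)*(t + 3/2)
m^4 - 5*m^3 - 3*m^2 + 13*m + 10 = (m - 5)*(m - 2)*(m + 1)^2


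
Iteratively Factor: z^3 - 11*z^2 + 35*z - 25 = (z - 5)*(z^2 - 6*z + 5) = (z - 5)*(z - 1)*(z - 5)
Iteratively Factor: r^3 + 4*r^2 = (r + 4)*(r^2) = r*(r + 4)*(r)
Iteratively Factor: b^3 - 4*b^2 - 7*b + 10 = (b + 2)*(b^2 - 6*b + 5) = (b - 5)*(b + 2)*(b - 1)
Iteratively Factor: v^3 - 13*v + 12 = (v - 3)*(v^2 + 3*v - 4) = (v - 3)*(v - 1)*(v + 4)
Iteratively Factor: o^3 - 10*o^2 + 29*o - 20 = (o - 5)*(o^2 - 5*o + 4) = (o - 5)*(o - 4)*(o - 1)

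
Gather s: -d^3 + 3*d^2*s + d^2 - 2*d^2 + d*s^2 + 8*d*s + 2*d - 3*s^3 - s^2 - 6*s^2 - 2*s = -d^3 - d^2 + 2*d - 3*s^3 + s^2*(d - 7) + s*(3*d^2 + 8*d - 2)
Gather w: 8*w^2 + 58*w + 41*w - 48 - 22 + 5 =8*w^2 + 99*w - 65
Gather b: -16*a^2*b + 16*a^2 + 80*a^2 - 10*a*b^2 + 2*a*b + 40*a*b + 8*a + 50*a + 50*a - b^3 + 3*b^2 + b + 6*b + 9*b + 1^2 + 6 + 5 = 96*a^2 + 108*a - b^3 + b^2*(3 - 10*a) + b*(-16*a^2 + 42*a + 16) + 12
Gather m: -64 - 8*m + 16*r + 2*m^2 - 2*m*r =2*m^2 + m*(-2*r - 8) + 16*r - 64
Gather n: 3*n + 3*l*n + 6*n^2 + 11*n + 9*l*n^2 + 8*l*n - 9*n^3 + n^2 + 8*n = -9*n^3 + n^2*(9*l + 7) + n*(11*l + 22)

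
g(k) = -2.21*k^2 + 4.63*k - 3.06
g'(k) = 4.63 - 4.42*k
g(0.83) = -0.74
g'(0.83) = 0.96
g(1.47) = -1.03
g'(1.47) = -1.87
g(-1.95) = -20.49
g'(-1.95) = 13.25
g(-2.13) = -22.95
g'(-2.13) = 14.04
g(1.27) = -0.74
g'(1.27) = -0.98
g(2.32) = -4.21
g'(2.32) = -5.62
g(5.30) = -40.60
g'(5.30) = -18.80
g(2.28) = -3.99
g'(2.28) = -5.45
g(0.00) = -3.06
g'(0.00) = 4.63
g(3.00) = -9.06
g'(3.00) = -8.63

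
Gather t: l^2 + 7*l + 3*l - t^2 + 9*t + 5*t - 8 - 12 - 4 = l^2 + 10*l - t^2 + 14*t - 24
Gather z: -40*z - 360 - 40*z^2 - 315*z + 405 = -40*z^2 - 355*z + 45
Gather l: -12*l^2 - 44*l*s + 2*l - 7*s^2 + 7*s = -12*l^2 + l*(2 - 44*s) - 7*s^2 + 7*s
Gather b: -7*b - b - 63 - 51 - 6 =-8*b - 120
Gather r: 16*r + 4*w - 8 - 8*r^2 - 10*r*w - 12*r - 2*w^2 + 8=-8*r^2 + r*(4 - 10*w) - 2*w^2 + 4*w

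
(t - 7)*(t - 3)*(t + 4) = t^3 - 6*t^2 - 19*t + 84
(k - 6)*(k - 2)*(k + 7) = k^3 - k^2 - 44*k + 84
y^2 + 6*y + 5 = (y + 1)*(y + 5)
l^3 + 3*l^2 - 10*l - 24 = (l - 3)*(l + 2)*(l + 4)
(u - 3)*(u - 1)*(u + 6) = u^3 + 2*u^2 - 21*u + 18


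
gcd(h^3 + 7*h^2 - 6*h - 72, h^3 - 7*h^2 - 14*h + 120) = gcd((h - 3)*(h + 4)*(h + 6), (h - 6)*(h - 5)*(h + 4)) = h + 4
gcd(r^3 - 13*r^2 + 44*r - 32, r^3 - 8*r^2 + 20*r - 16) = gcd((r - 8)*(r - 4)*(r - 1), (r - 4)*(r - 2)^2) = r - 4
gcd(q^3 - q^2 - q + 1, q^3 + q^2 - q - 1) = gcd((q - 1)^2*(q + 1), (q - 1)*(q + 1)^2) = q^2 - 1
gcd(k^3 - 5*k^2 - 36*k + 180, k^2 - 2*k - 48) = k + 6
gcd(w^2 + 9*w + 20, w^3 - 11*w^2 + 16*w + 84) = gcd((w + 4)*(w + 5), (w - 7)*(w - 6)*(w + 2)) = 1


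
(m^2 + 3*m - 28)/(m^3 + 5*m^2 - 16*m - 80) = (m + 7)/(m^2 + 9*m + 20)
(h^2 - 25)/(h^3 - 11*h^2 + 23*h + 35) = (h + 5)/(h^2 - 6*h - 7)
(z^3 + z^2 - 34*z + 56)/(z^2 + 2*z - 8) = (z^2 + 3*z - 28)/(z + 4)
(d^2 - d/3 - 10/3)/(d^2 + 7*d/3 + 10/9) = 3*(d - 2)/(3*d + 2)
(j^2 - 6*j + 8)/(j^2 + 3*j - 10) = (j - 4)/(j + 5)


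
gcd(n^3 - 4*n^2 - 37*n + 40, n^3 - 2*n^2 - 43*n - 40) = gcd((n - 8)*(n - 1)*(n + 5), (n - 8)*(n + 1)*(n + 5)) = n^2 - 3*n - 40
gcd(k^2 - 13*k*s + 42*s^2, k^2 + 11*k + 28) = 1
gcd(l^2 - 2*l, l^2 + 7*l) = l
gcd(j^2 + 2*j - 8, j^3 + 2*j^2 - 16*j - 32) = j + 4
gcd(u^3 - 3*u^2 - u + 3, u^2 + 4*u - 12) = 1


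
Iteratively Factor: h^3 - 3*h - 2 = (h + 1)*(h^2 - h - 2) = (h - 2)*(h + 1)*(h + 1)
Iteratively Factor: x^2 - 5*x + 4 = (x - 4)*(x - 1)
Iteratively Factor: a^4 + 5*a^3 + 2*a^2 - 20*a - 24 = (a + 3)*(a^3 + 2*a^2 - 4*a - 8) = (a - 2)*(a + 3)*(a^2 + 4*a + 4) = (a - 2)*(a + 2)*(a + 3)*(a + 2)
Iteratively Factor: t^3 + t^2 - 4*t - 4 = (t + 2)*(t^2 - t - 2) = (t + 1)*(t + 2)*(t - 2)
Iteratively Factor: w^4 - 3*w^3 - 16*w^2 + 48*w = (w)*(w^3 - 3*w^2 - 16*w + 48) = w*(w - 4)*(w^2 + w - 12) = w*(w - 4)*(w - 3)*(w + 4)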